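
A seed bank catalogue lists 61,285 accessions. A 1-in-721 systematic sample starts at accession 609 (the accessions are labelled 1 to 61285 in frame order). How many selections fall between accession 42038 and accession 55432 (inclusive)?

k = 721
First selection ≥ 42038: 609 + ⌈(42038−609)/721⌉·721 = 609 + 58×721 = 42427
Last selection ≤ 55432: 609 + ⌊(55432−609)/721⌋·721 = 609 + 76×721 = 55405
Count = 76 − 58 + 1 = 19

19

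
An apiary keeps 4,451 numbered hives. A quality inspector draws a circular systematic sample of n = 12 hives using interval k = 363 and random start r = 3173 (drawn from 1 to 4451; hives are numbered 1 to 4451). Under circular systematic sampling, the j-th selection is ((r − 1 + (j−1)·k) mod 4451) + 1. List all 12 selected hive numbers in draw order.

Selection 1: 3173
Selection 2: 3173 + 363 = 3536
Selection 3: 3536 + 363 = 3899
Selection 4: 3899 + 363 = 4262
Selection 5: 4262 + 363 = 4625 → 4625 − 4451 = 174
Selection 6: 174 + 363 = 537
Selection 7: 537 + 363 = 900
Selection 8: 900 + 363 = 1263
Selection 9: 1263 + 363 = 1626
Selection 10: 1626 + 363 = 1989
Selection 11: 1989 + 363 = 2352
Selection 12: 2352 + 363 = 2715

3173, 3536, 3899, 4262, 174, 537, 900, 1263, 1626, 1989, 2352, 2715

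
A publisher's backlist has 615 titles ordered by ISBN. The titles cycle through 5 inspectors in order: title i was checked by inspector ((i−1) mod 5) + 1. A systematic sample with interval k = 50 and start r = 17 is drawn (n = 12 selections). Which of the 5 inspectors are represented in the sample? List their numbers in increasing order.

Consecutive selections differ by k = 50, so their inspector numbers differ by 50 mod 5 = 0.
gcd(50, 5) = 5, so the sample visits 5/5 = 1 distinct residues mod 5.
Start 17 is inspector 2; the inspectors hit are 2.

2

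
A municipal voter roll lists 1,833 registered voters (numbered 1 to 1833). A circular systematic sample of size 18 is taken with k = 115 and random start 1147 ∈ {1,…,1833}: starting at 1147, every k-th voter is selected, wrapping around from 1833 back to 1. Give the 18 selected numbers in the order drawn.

1147, 1262, 1377, 1492, 1607, 1722, 4, 119, 234, 349, 464, 579, 694, 809, 924, 1039, 1154, 1269

Selection 1: 1147
Selection 2: 1147 + 115 = 1262
Selection 3: 1262 + 115 = 1377
Selection 4: 1377 + 115 = 1492
Selection 5: 1492 + 115 = 1607
Selection 6: 1607 + 115 = 1722
Selection 7: 1722 + 115 = 1837 → 1837 − 1833 = 4
Selection 8: 4 + 115 = 119
Selection 9: 119 + 115 = 234
Selection 10: 234 + 115 = 349
Selection 11: 349 + 115 = 464
Selection 12: 464 + 115 = 579
Selection 13: 579 + 115 = 694
Selection 14: 694 + 115 = 809
Selection 15: 809 + 115 = 924
Selection 16: 924 + 115 = 1039
Selection 17: 1039 + 115 = 1154
Selection 18: 1154 + 115 = 1269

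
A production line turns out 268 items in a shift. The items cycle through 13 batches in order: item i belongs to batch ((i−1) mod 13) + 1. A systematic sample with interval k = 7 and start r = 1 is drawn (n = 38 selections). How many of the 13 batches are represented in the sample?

Consecutive selections differ by k = 7, so their batch numbers differ by 7 mod 13 = 7.
gcd(7, 13) = 1, so the sample visits 13/1 = 13 distinct residues mod 13.
Start 1 is batch 1; the batches hit are 1, 2, 3, 4, 5, 6, 7, 8, 9, 10, 11, 12, 13.

13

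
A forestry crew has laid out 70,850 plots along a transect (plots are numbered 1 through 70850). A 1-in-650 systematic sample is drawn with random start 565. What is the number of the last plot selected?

70765

k = 650
109th selection = r + (109−1)·k = 565 + 108×650 = 565 + 70200 = 70765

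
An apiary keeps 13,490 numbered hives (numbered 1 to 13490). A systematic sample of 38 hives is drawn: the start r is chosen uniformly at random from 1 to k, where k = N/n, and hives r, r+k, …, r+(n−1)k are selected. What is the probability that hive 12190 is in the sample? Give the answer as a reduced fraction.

k = 13490/38 = 355.
Hive 12190 is selected iff r ≡ 12190 (mod 355); exactly one such r in {1,…,355}.
Inclusion probability = 1/355.

1/355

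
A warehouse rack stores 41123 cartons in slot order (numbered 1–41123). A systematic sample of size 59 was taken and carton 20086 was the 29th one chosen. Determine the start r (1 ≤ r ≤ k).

570

k = 41123/59 = 697
r = 20086 − (29−1)×697 = 20086 − 19516 = 570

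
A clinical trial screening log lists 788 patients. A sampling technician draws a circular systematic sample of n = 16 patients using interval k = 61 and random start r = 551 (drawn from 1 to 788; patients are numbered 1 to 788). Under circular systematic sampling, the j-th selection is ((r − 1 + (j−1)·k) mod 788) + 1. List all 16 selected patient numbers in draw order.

Selection 1: 551
Selection 2: 551 + 61 = 612
Selection 3: 612 + 61 = 673
Selection 4: 673 + 61 = 734
Selection 5: 734 + 61 = 795 → 795 − 788 = 7
Selection 6: 7 + 61 = 68
Selection 7: 68 + 61 = 129
Selection 8: 129 + 61 = 190
Selection 9: 190 + 61 = 251
Selection 10: 251 + 61 = 312
Selection 11: 312 + 61 = 373
Selection 12: 373 + 61 = 434
Selection 13: 434 + 61 = 495
Selection 14: 495 + 61 = 556
Selection 15: 556 + 61 = 617
Selection 16: 617 + 61 = 678

551, 612, 673, 734, 7, 68, 129, 190, 251, 312, 373, 434, 495, 556, 617, 678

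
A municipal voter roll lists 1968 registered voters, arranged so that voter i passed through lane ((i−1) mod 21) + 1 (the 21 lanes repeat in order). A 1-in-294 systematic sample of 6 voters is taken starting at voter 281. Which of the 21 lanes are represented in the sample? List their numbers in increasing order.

Consecutive selections differ by k = 294, so their lane numbers differ by 294 mod 21 = 0.
gcd(294, 21) = 21, so the sample visits 21/21 = 1 distinct residues mod 21.
Start 281 is lane 8; the lanes hit are 8.

8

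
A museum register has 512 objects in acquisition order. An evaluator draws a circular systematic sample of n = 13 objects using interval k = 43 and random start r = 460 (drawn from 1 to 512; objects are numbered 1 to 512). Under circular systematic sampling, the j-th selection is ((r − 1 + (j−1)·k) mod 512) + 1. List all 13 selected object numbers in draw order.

460, 503, 34, 77, 120, 163, 206, 249, 292, 335, 378, 421, 464

Selection 1: 460
Selection 2: 460 + 43 = 503
Selection 3: 503 + 43 = 546 → 546 − 512 = 34
Selection 4: 34 + 43 = 77
Selection 5: 77 + 43 = 120
Selection 6: 120 + 43 = 163
Selection 7: 163 + 43 = 206
Selection 8: 206 + 43 = 249
Selection 9: 249 + 43 = 292
Selection 10: 292 + 43 = 335
Selection 11: 335 + 43 = 378
Selection 12: 378 + 43 = 421
Selection 13: 421 + 43 = 464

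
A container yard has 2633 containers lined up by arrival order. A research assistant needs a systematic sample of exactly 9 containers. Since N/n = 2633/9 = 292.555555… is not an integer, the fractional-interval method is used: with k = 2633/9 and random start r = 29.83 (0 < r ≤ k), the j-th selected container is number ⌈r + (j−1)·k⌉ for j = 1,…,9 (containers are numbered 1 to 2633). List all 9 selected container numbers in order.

j=1: r + 0k = 29.83 → ⌈·⌉ = 30
j=2: r + 1k = 322.385555… → ⌈·⌉ = 323
j=3: r + 2k = 614.941111… → ⌈·⌉ = 615
j=4: r + 3k = 907.496666… → ⌈·⌉ = 908
j=5: r + 4k = 1200.052222… → ⌈·⌉ = 1201
j=6: r + 5k = 1492.607777… → ⌈·⌉ = 1493
j=7: r + 6k = 1785.163333… → ⌈·⌉ = 1786
j=8: r + 7k = 2077.718888… → ⌈·⌉ = 2078
j=9: r + 8k = 2370.274444… → ⌈·⌉ = 2371

30, 323, 615, 908, 1201, 1493, 1786, 2078, 2371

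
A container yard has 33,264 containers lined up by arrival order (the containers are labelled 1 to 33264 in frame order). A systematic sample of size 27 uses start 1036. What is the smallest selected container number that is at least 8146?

8428

k = 33264/27 = 1232
Steps past start: ⌈(8146 − 1036)/1232⌉ = ⌈7110/1232⌉ = 6
Selected container: 1036 + 6×1232 = 8428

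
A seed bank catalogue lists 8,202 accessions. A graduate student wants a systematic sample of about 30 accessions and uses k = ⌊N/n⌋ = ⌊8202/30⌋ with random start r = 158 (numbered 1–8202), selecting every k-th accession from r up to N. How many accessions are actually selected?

k = ⌊8202/30⌋ = 273
Achieved size = ⌊(8202 − 158)/273⌋ + 1 = ⌊8044/273⌋ + 1 = 29 + 1 = 30
(last selection: 158 + 29×273 = 8075 ≤ 8202; next would be 8348 > 8202)

30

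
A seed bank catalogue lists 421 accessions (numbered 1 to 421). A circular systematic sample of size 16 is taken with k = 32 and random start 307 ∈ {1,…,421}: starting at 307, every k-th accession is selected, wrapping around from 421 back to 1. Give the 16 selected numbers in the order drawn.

Selection 1: 307
Selection 2: 307 + 32 = 339
Selection 3: 339 + 32 = 371
Selection 4: 371 + 32 = 403
Selection 5: 403 + 32 = 435 → 435 − 421 = 14
Selection 6: 14 + 32 = 46
Selection 7: 46 + 32 = 78
Selection 8: 78 + 32 = 110
Selection 9: 110 + 32 = 142
Selection 10: 142 + 32 = 174
Selection 11: 174 + 32 = 206
Selection 12: 206 + 32 = 238
Selection 13: 238 + 32 = 270
Selection 14: 270 + 32 = 302
Selection 15: 302 + 32 = 334
Selection 16: 334 + 32 = 366

307, 339, 371, 403, 14, 46, 78, 110, 142, 174, 206, 238, 270, 302, 334, 366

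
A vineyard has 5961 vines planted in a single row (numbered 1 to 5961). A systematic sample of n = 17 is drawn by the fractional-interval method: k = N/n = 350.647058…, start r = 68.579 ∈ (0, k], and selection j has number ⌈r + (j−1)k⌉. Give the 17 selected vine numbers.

j=1: r + 0k = 68.579 → ⌈·⌉ = 69
j=2: r + 1k = 419.226058… → ⌈·⌉ = 420
j=3: r + 2k = 769.873117… → ⌈·⌉ = 770
j=4: r + 3k = 1120.520176… → ⌈·⌉ = 1121
j=5: r + 4k = 1471.167235… → ⌈·⌉ = 1472
j=6: r + 5k = 1821.814294… → ⌈·⌉ = 1822
j=7: r + 6k = 2172.461352… → ⌈·⌉ = 2173
j=8: r + 7k = 2523.108411… → ⌈·⌉ = 2524
j=9: r + 8k = 2873.755470… → ⌈·⌉ = 2874
j=10: r + 9k = 3224.402529… → ⌈·⌉ = 3225
j=11: r + 10k = 3575.049588… → ⌈·⌉ = 3576
j=12: r + 11k = 3925.696647… → ⌈·⌉ = 3926
j=13: r + 12k = 4276.343705… → ⌈·⌉ = 4277
j=14: r + 13k = 4626.990764… → ⌈·⌉ = 4627
j=15: r + 14k = 4977.637823… → ⌈·⌉ = 4978
j=16: r + 15k = 5328.284882… → ⌈·⌉ = 5329
j=17: r + 16k = 5678.931941… → ⌈·⌉ = 5679

69, 420, 770, 1121, 1472, 1822, 2173, 2524, 2874, 3225, 3576, 3926, 4277, 4627, 4978, 5329, 5679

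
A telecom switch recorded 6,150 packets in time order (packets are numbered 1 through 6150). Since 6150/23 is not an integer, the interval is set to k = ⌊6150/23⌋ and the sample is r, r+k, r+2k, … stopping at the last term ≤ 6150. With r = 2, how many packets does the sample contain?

24

k = ⌊6150/23⌋ = 267
Achieved size = ⌊(6150 − 2)/267⌋ + 1 = ⌊6148/267⌋ + 1 = 23 + 1 = 24
(last selection: 2 + 23×267 = 6143 ≤ 6150; next would be 6410 > 6150)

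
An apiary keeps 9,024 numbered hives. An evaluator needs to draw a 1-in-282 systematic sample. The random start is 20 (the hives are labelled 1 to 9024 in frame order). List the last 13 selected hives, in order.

20th selection = 20 + 19×282 = 5378
21st: 5378 + 282 = 5660
22nd: 5660 + 282 = 5942
23rd: 5942 + 282 = 6224
24th: 6224 + 282 = 6506
25th: 6506 + 282 = 6788
26th: 6788 + 282 = 7070
27th: 7070 + 282 = 7352
28th: 7352 + 282 = 7634
29th: 7634 + 282 = 7916
30th: 7916 + 282 = 8198
31st: 8198 + 282 = 8480
32nd: 8480 + 282 = 8762

5378, 5660, 5942, 6224, 6506, 6788, 7070, 7352, 7634, 7916, 8198, 8480, 8762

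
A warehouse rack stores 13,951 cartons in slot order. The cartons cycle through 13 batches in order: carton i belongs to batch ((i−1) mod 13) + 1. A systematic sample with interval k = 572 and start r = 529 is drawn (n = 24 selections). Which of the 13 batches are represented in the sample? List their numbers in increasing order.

9

Consecutive selections differ by k = 572, so their batch numbers differ by 572 mod 13 = 0.
gcd(572, 13) = 13, so the sample visits 13/13 = 1 distinct residues mod 13.
Start 529 is batch 9; the batches hit are 9.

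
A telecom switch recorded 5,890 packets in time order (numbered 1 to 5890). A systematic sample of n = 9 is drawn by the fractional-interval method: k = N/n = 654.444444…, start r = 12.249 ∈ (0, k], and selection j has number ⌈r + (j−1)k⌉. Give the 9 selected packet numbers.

j=1: r + 0k = 12.249 → ⌈·⌉ = 13
j=2: r + 1k = 666.693444… → ⌈·⌉ = 667
j=3: r + 2k = 1321.137888… → ⌈·⌉ = 1322
j=4: r + 3k = 1975.582333… → ⌈·⌉ = 1976
j=5: r + 4k = 2630.026777… → ⌈·⌉ = 2631
j=6: r + 5k = 3284.471222… → ⌈·⌉ = 3285
j=7: r + 6k = 3938.915666… → ⌈·⌉ = 3939
j=8: r + 7k = 4593.360111… → ⌈·⌉ = 4594
j=9: r + 8k = 5247.804555… → ⌈·⌉ = 5248

13, 667, 1322, 1976, 2631, 3285, 3939, 4594, 5248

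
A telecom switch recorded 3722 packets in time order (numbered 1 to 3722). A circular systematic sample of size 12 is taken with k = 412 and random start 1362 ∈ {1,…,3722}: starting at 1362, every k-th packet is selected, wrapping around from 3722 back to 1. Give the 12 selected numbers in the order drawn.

Selection 1: 1362
Selection 2: 1362 + 412 = 1774
Selection 3: 1774 + 412 = 2186
Selection 4: 2186 + 412 = 2598
Selection 5: 2598 + 412 = 3010
Selection 6: 3010 + 412 = 3422
Selection 7: 3422 + 412 = 3834 → 3834 − 3722 = 112
Selection 8: 112 + 412 = 524
Selection 9: 524 + 412 = 936
Selection 10: 936 + 412 = 1348
Selection 11: 1348 + 412 = 1760
Selection 12: 1760 + 412 = 2172

1362, 1774, 2186, 2598, 3010, 3422, 112, 524, 936, 1348, 1760, 2172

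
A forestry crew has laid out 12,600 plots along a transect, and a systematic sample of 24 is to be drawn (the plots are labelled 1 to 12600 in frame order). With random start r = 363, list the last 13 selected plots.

6138, 6663, 7188, 7713, 8238, 8763, 9288, 9813, 10338, 10863, 11388, 11913, 12438

k = N/n = 12600/24 = 525
12th selection = 363 + 11×525 = 6138
13th: 6138 + 525 = 6663
14th: 6663 + 525 = 7188
15th: 7188 + 525 = 7713
16th: 7713 + 525 = 8238
17th: 8238 + 525 = 8763
18th: 8763 + 525 = 9288
19th: 9288 + 525 = 9813
20th: 9813 + 525 = 10338
21st: 10338 + 525 = 10863
22nd: 10863 + 525 = 11388
23rd: 11388 + 525 = 11913
24th: 11913 + 525 = 12438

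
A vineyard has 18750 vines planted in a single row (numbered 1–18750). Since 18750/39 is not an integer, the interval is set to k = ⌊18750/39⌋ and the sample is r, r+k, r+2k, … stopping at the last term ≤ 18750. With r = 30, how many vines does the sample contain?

k = ⌊18750/39⌋ = 480
Achieved size = ⌊(18750 − 30)/480⌋ + 1 = ⌊18720/480⌋ + 1 = 39 + 1 = 40
(last selection: 30 + 39×480 = 18750 ≤ 18750; next would be 19230 > 18750)

40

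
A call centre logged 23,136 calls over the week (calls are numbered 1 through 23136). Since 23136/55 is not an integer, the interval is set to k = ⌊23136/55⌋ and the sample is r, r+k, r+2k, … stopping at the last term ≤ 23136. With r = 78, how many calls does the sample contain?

k = ⌊23136/55⌋ = 420
Achieved size = ⌊(23136 − 78)/420⌋ + 1 = ⌊23058/420⌋ + 1 = 54 + 1 = 55
(last selection: 78 + 54×420 = 22758 ≤ 23136; next would be 23178 > 23136)

55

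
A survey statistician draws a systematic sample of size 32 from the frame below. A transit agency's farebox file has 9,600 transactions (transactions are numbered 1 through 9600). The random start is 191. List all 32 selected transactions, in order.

k = N/n = 9600/32 = 300
transaction 1: 191
transaction 2: 191 + 300 = 491
transaction 3: 491 + 300 = 791
transaction 4: 791 + 300 = 1091
transaction 5: 1091 + 300 = 1391
transaction 6: 1391 + 300 = 1691
transaction 7: 1691 + 300 = 1991
transaction 8: 1991 + 300 = 2291
transaction 9: 2291 + 300 = 2591
transaction 10: 2591 + 300 = 2891
transaction 11: 2891 + 300 = 3191
transaction 12: 3191 + 300 = 3491
transaction 13: 3491 + 300 = 3791
transaction 14: 3791 + 300 = 4091
transaction 15: 4091 + 300 = 4391
transaction 16: 4391 + 300 = 4691
transaction 17: 4691 + 300 = 4991
transaction 18: 4991 + 300 = 5291
transaction 19: 5291 + 300 = 5591
transaction 20: 5591 + 300 = 5891
transaction 21: 5891 + 300 = 6191
transaction 22: 6191 + 300 = 6491
transaction 23: 6491 + 300 = 6791
transaction 24: 6791 + 300 = 7091
transaction 25: 7091 + 300 = 7391
transaction 26: 7391 + 300 = 7691
transaction 27: 7691 + 300 = 7991
transaction 28: 7991 + 300 = 8291
transaction 29: 8291 + 300 = 8591
transaction 30: 8591 + 300 = 8891
transaction 31: 8891 + 300 = 9191
transaction 32: 9191 + 300 = 9491

191, 491, 791, 1091, 1391, 1691, 1991, 2291, 2591, 2891, 3191, 3491, 3791, 4091, 4391, 4691, 4991, 5291, 5591, 5891, 6191, 6491, 6791, 7091, 7391, 7691, 7991, 8291, 8591, 8891, 9191, 9491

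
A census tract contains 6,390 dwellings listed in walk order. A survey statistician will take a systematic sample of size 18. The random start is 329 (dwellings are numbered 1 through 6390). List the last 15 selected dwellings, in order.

k = N/n = 6390/18 = 355
4th selection = 329 + 3×355 = 1394
5th: 1394 + 355 = 1749
6th: 1749 + 355 = 2104
7th: 2104 + 355 = 2459
8th: 2459 + 355 = 2814
9th: 2814 + 355 = 3169
10th: 3169 + 355 = 3524
11th: 3524 + 355 = 3879
12th: 3879 + 355 = 4234
13th: 4234 + 355 = 4589
14th: 4589 + 355 = 4944
15th: 4944 + 355 = 5299
16th: 5299 + 355 = 5654
17th: 5654 + 355 = 6009
18th: 6009 + 355 = 6364

1394, 1749, 2104, 2459, 2814, 3169, 3524, 3879, 4234, 4589, 4944, 5299, 5654, 6009, 6364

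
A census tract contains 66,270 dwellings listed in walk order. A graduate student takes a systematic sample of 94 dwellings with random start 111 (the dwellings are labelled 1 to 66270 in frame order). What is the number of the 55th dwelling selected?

38181

k = 66270/94 = 705
55th selection = r + (55−1)·k = 111 + 54×705 = 111 + 38070 = 38181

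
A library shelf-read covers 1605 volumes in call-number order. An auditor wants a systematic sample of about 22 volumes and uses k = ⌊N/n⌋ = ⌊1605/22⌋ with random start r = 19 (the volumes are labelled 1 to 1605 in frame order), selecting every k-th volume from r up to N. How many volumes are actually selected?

k = ⌊1605/22⌋ = 72
Achieved size = ⌊(1605 − 19)/72⌋ + 1 = ⌊1586/72⌋ + 1 = 22 + 1 = 23
(last selection: 19 + 22×72 = 1603 ≤ 1605; next would be 1675 > 1605)

23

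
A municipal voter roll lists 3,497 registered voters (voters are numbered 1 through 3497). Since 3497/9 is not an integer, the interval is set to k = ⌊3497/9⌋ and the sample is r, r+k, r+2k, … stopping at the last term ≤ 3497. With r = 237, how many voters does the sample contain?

k = ⌊3497/9⌋ = 388
Achieved size = ⌊(3497 − 237)/388⌋ + 1 = ⌊3260/388⌋ + 1 = 8 + 1 = 9
(last selection: 237 + 8×388 = 3341 ≤ 3497; next would be 3729 > 3497)

9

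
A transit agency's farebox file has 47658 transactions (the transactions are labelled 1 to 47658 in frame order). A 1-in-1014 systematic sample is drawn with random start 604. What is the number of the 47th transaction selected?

k = 1014
47th selection = r + (47−1)·k = 604 + 46×1014 = 604 + 46644 = 47248

47248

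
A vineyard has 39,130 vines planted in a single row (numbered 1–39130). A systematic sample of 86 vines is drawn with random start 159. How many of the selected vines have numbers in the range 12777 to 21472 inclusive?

k = 39130/86 = 455
First selection ≥ 12777: 159 + ⌈(12777−159)/455⌉·455 = 159 + 28×455 = 12899
Last selection ≤ 21472: 159 + ⌊(21472−159)/455⌋·455 = 159 + 46×455 = 21089
Count = 46 − 28 + 1 = 19

19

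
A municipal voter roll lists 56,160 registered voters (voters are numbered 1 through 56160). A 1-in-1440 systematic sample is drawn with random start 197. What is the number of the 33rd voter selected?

k = 1440
33rd selection = r + (33−1)·k = 197 + 32×1440 = 197 + 46080 = 46277

46277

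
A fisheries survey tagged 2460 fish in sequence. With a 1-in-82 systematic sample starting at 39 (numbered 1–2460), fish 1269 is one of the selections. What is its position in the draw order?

16

k = 82
position = (1269 − 39)/82 + 1 = 1230/82 + 1 = 15 + 1 = 16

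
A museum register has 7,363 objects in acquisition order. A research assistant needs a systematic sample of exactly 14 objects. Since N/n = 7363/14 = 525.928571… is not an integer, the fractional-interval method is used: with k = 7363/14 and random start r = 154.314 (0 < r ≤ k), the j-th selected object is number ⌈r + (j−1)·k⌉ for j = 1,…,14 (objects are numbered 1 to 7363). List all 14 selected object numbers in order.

155, 681, 1207, 1733, 2259, 2784, 3310, 3836, 4362, 4888, 5414, 5940, 6466, 6992

j=1: r + 0k = 154.314 → ⌈·⌉ = 155
j=2: r + 1k = 680.242571… → ⌈·⌉ = 681
j=3: r + 2k = 1206.171142… → ⌈·⌉ = 1207
j=4: r + 3k = 1732.099714… → ⌈·⌉ = 1733
j=5: r + 4k = 2258.028285… → ⌈·⌉ = 2259
j=6: r + 5k = 2783.956857… → ⌈·⌉ = 2784
j=7: r + 6k = 3309.885428… → ⌈·⌉ = 3310
j=8: r + 7k = 3835.814 → ⌈·⌉ = 3836
j=9: r + 8k = 4361.742571… → ⌈·⌉ = 4362
j=10: r + 9k = 4887.671142… → ⌈·⌉ = 4888
j=11: r + 10k = 5413.599714… → ⌈·⌉ = 5414
j=12: r + 11k = 5939.528285… → ⌈·⌉ = 5940
j=13: r + 12k = 6465.456857… → ⌈·⌉ = 6466
j=14: r + 13k = 6991.385428… → ⌈·⌉ = 6992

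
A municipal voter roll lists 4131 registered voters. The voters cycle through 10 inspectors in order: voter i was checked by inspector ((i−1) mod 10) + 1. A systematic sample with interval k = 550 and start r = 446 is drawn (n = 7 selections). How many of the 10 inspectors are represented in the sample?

Consecutive selections differ by k = 550, so their inspector numbers differ by 550 mod 10 = 0.
gcd(550, 10) = 10, so the sample visits 10/10 = 1 distinct residues mod 10.
Start 446 is inspector 6; the inspectors hit are 6.

1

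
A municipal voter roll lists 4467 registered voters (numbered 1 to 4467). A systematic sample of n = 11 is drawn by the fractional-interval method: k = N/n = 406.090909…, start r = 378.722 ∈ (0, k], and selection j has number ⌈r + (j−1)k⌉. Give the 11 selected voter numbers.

379, 785, 1191, 1597, 2004, 2410, 2816, 3222, 3628, 4034, 4440

j=1: r + 0k = 378.722 → ⌈·⌉ = 379
j=2: r + 1k = 784.812909… → ⌈·⌉ = 785
j=3: r + 2k = 1190.903818… → ⌈·⌉ = 1191
j=4: r + 3k = 1596.994727… → ⌈·⌉ = 1597
j=5: r + 4k = 2003.085636… → ⌈·⌉ = 2004
j=6: r + 5k = 2409.176545… → ⌈·⌉ = 2410
j=7: r + 6k = 2815.267454… → ⌈·⌉ = 2816
j=8: r + 7k = 3221.358363… → ⌈·⌉ = 3222
j=9: r + 8k = 3627.449272… → ⌈·⌉ = 3628
j=10: r + 9k = 4033.540181… → ⌈·⌉ = 4034
j=11: r + 10k = 4439.631090… → ⌈·⌉ = 4440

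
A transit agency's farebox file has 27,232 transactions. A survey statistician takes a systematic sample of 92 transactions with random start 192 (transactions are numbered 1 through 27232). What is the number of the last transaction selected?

k = 27232/92 = 296
92nd selection = r + (92−1)·k = 192 + 91×296 = 192 + 26936 = 27128

27128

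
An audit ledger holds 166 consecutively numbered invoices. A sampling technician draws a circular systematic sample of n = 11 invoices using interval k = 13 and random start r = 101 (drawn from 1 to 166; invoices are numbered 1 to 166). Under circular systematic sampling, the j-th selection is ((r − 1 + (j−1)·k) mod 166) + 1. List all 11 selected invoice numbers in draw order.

101, 114, 127, 140, 153, 166, 13, 26, 39, 52, 65

Selection 1: 101
Selection 2: 101 + 13 = 114
Selection 3: 114 + 13 = 127
Selection 4: 127 + 13 = 140
Selection 5: 140 + 13 = 153
Selection 6: 153 + 13 = 166
Selection 7: 166 + 13 = 179 → 179 − 166 = 13
Selection 8: 13 + 13 = 26
Selection 9: 26 + 13 = 39
Selection 10: 39 + 13 = 52
Selection 11: 52 + 13 = 65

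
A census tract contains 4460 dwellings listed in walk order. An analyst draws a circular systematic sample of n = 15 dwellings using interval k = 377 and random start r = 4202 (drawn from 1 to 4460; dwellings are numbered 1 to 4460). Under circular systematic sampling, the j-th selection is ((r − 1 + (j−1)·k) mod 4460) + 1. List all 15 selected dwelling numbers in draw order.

Selection 1: 4202
Selection 2: 4202 + 377 = 4579 → 4579 − 4460 = 119
Selection 3: 119 + 377 = 496
Selection 4: 496 + 377 = 873
Selection 5: 873 + 377 = 1250
Selection 6: 1250 + 377 = 1627
Selection 7: 1627 + 377 = 2004
Selection 8: 2004 + 377 = 2381
Selection 9: 2381 + 377 = 2758
Selection 10: 2758 + 377 = 3135
Selection 11: 3135 + 377 = 3512
Selection 12: 3512 + 377 = 3889
Selection 13: 3889 + 377 = 4266
Selection 14: 4266 + 377 = 4643 → 4643 − 4460 = 183
Selection 15: 183 + 377 = 560

4202, 119, 496, 873, 1250, 1627, 2004, 2381, 2758, 3135, 3512, 3889, 4266, 183, 560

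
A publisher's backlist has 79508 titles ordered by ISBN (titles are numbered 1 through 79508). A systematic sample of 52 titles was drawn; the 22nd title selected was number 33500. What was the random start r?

1391

k = 79508/52 = 1529
r = 33500 − (22−1)×1529 = 33500 − 32109 = 1391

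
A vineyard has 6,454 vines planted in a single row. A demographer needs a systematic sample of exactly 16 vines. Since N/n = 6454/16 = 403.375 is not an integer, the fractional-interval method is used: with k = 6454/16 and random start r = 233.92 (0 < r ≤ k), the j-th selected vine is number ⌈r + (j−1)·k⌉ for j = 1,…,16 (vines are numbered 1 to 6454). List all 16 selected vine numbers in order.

234, 638, 1041, 1445, 1848, 2251, 2655, 3058, 3461, 3865, 4268, 4672, 5075, 5478, 5882, 6285

j=1: r + 0k = 233.92 → ⌈·⌉ = 234
j=2: r + 1k = 637.295 → ⌈·⌉ = 638
j=3: r + 2k = 1040.67 → ⌈·⌉ = 1041
j=4: r + 3k = 1444.045 → ⌈·⌉ = 1445
j=5: r + 4k = 1847.42 → ⌈·⌉ = 1848
j=6: r + 5k = 2250.795 → ⌈·⌉ = 2251
j=7: r + 6k = 2654.17 → ⌈·⌉ = 2655
j=8: r + 7k = 3057.545 → ⌈·⌉ = 3058
j=9: r + 8k = 3460.92 → ⌈·⌉ = 3461
j=10: r + 9k = 3864.295 → ⌈·⌉ = 3865
j=11: r + 10k = 4267.67 → ⌈·⌉ = 4268
j=12: r + 11k = 4671.045 → ⌈·⌉ = 4672
j=13: r + 12k = 5074.42 → ⌈·⌉ = 5075
j=14: r + 13k = 5477.795 → ⌈·⌉ = 5478
j=15: r + 14k = 5881.17 → ⌈·⌉ = 5882
j=16: r + 15k = 6284.545 → ⌈·⌉ = 6285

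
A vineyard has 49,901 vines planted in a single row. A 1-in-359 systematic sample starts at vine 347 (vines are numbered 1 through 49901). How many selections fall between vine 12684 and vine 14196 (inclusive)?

k = 359
First selection ≥ 12684: 347 + ⌈(12684−347)/359⌉·359 = 347 + 35×359 = 12912
Last selection ≤ 14196: 347 + ⌊(14196−347)/359⌋·359 = 347 + 38×359 = 13989
Count = 38 − 35 + 1 = 4

4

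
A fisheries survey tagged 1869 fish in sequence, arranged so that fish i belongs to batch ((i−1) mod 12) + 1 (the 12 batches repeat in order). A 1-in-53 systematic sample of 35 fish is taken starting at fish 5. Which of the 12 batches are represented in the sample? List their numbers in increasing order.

1, 2, 3, 4, 5, 6, 7, 8, 9, 10, 11, 12

Consecutive selections differ by k = 53, so their batch numbers differ by 53 mod 12 = 5.
gcd(53, 12) = 1, so the sample visits 12/1 = 12 distinct residues mod 12.
Start 5 is batch 5; the batches hit are 1, 2, 3, 4, 5, 6, 7, 8, 9, 10, 11, 12.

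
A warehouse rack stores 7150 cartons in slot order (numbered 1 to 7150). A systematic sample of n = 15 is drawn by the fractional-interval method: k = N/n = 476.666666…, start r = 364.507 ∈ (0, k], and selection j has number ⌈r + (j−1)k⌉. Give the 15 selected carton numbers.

365, 842, 1318, 1795, 2272, 2748, 3225, 3702, 4178, 4655, 5132, 5608, 6085, 6562, 7038

j=1: r + 0k = 364.507 → ⌈·⌉ = 365
j=2: r + 1k = 841.173666… → ⌈·⌉ = 842
j=3: r + 2k = 1317.840333… → ⌈·⌉ = 1318
j=4: r + 3k = 1794.507 → ⌈·⌉ = 1795
j=5: r + 4k = 2271.173666… → ⌈·⌉ = 2272
j=6: r + 5k = 2747.840333… → ⌈·⌉ = 2748
j=7: r + 6k = 3224.507 → ⌈·⌉ = 3225
j=8: r + 7k = 3701.173666… → ⌈·⌉ = 3702
j=9: r + 8k = 4177.840333… → ⌈·⌉ = 4178
j=10: r + 9k = 4654.507 → ⌈·⌉ = 4655
j=11: r + 10k = 5131.173666… → ⌈·⌉ = 5132
j=12: r + 11k = 5607.840333… → ⌈·⌉ = 5608
j=13: r + 12k = 6084.507 → ⌈·⌉ = 6085
j=14: r + 13k = 6561.173666… → ⌈·⌉ = 6562
j=15: r + 14k = 7037.840333… → ⌈·⌉ = 7038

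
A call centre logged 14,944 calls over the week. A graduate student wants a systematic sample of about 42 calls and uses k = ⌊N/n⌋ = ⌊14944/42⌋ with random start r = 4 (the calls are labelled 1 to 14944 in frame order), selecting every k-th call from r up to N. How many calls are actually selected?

43

k = ⌊14944/42⌋ = 355
Achieved size = ⌊(14944 − 4)/355⌋ + 1 = ⌊14940/355⌋ + 1 = 42 + 1 = 43
(last selection: 4 + 42×355 = 14914 ≤ 14944; next would be 15269 > 14944)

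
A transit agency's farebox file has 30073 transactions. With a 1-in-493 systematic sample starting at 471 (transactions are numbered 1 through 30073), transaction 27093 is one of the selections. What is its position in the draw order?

k = 493
position = (27093 − 471)/493 + 1 = 26622/493 + 1 = 54 + 1 = 55

55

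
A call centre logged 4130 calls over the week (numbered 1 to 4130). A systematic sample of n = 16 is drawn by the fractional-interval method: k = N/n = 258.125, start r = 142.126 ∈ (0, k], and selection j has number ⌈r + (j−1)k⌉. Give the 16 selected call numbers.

143, 401, 659, 917, 1175, 1433, 1691, 1950, 2208, 2466, 2724, 2982, 3240, 3498, 3756, 4015

j=1: r + 0k = 142.126 → ⌈·⌉ = 143
j=2: r + 1k = 400.251 → ⌈·⌉ = 401
j=3: r + 2k = 658.376 → ⌈·⌉ = 659
j=4: r + 3k = 916.501 → ⌈·⌉ = 917
j=5: r + 4k = 1174.626 → ⌈·⌉ = 1175
j=6: r + 5k = 1432.751 → ⌈·⌉ = 1433
j=7: r + 6k = 1690.876 → ⌈·⌉ = 1691
j=8: r + 7k = 1949.001 → ⌈·⌉ = 1950
j=9: r + 8k = 2207.126 → ⌈·⌉ = 2208
j=10: r + 9k = 2465.251 → ⌈·⌉ = 2466
j=11: r + 10k = 2723.376 → ⌈·⌉ = 2724
j=12: r + 11k = 2981.501 → ⌈·⌉ = 2982
j=13: r + 12k = 3239.626 → ⌈·⌉ = 3240
j=14: r + 13k = 3497.751 → ⌈·⌉ = 3498
j=15: r + 14k = 3755.876 → ⌈·⌉ = 3756
j=16: r + 15k = 4014.001 → ⌈·⌉ = 4015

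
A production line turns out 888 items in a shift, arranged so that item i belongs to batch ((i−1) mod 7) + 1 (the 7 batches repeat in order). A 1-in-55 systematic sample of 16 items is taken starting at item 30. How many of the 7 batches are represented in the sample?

Consecutive selections differ by k = 55, so their batch numbers differ by 55 mod 7 = 6.
gcd(55, 7) = 1, so the sample visits 7/1 = 7 distinct residues mod 7.
Start 30 is batch 2; the batches hit are 1, 2, 3, 4, 5, 6, 7.

7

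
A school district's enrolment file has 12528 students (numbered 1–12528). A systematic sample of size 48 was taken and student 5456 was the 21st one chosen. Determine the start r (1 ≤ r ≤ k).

236

k = 12528/48 = 261
r = 5456 − (21−1)×261 = 5456 − 5220 = 236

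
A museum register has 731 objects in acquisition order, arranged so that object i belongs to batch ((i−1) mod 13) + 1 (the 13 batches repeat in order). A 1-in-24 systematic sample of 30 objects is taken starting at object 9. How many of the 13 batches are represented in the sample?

Consecutive selections differ by k = 24, so their batch numbers differ by 24 mod 13 = 11.
gcd(24, 13) = 1, so the sample visits 13/1 = 13 distinct residues mod 13.
Start 9 is batch 9; the batches hit are 1, 2, 3, 4, 5, 6, 7, 8, 9, 10, 11, 12, 13.

13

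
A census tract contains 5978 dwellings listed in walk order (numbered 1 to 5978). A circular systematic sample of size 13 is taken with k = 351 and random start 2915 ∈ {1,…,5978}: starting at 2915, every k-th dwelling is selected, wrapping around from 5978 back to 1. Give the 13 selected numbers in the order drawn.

Selection 1: 2915
Selection 2: 2915 + 351 = 3266
Selection 3: 3266 + 351 = 3617
Selection 4: 3617 + 351 = 3968
Selection 5: 3968 + 351 = 4319
Selection 6: 4319 + 351 = 4670
Selection 7: 4670 + 351 = 5021
Selection 8: 5021 + 351 = 5372
Selection 9: 5372 + 351 = 5723
Selection 10: 5723 + 351 = 6074 → 6074 − 5978 = 96
Selection 11: 96 + 351 = 447
Selection 12: 447 + 351 = 798
Selection 13: 798 + 351 = 1149

2915, 3266, 3617, 3968, 4319, 4670, 5021, 5372, 5723, 96, 447, 798, 1149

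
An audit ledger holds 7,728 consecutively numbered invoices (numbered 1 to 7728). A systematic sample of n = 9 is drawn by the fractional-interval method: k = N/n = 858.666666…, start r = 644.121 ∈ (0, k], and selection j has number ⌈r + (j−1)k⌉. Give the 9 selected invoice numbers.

645, 1503, 2362, 3221, 4079, 4938, 5797, 6655, 7514

j=1: r + 0k = 644.121 → ⌈·⌉ = 645
j=2: r + 1k = 1502.787666… → ⌈·⌉ = 1503
j=3: r + 2k = 2361.454333… → ⌈·⌉ = 2362
j=4: r + 3k = 3220.121 → ⌈·⌉ = 3221
j=5: r + 4k = 4078.787666… → ⌈·⌉ = 4079
j=6: r + 5k = 4937.454333… → ⌈·⌉ = 4938
j=7: r + 6k = 5796.121 → ⌈·⌉ = 5797
j=8: r + 7k = 6654.787666… → ⌈·⌉ = 6655
j=9: r + 8k = 7513.454333… → ⌈·⌉ = 7514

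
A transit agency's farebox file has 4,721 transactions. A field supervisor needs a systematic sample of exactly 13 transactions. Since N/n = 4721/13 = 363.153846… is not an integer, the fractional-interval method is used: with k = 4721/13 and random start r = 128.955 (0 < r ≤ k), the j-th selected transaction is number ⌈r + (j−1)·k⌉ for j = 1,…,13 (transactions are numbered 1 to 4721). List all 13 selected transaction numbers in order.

j=1: r + 0k = 128.955 → ⌈·⌉ = 129
j=2: r + 1k = 492.108846… → ⌈·⌉ = 493
j=3: r + 2k = 855.262692… → ⌈·⌉ = 856
j=4: r + 3k = 1218.416538… → ⌈·⌉ = 1219
j=5: r + 4k = 1581.570384… → ⌈·⌉ = 1582
j=6: r + 5k = 1944.724230… → ⌈·⌉ = 1945
j=7: r + 6k = 2307.878076… → ⌈·⌉ = 2308
j=8: r + 7k = 2671.031923… → ⌈·⌉ = 2672
j=9: r + 8k = 3034.185769… → ⌈·⌉ = 3035
j=10: r + 9k = 3397.339615… → ⌈·⌉ = 3398
j=11: r + 10k = 3760.493461… → ⌈·⌉ = 3761
j=12: r + 11k = 4123.647307… → ⌈·⌉ = 4124
j=13: r + 12k = 4486.801153… → ⌈·⌉ = 4487

129, 493, 856, 1219, 1582, 1945, 2308, 2672, 3035, 3398, 3761, 4124, 4487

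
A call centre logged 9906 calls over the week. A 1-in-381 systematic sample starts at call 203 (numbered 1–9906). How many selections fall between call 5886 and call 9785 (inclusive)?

11

k = 381
First selection ≥ 5886: 203 + ⌈(5886−203)/381⌉·381 = 203 + 15×381 = 5918
Last selection ≤ 9785: 203 + ⌊(9785−203)/381⌋·381 = 203 + 25×381 = 9728
Count = 25 − 15 + 1 = 11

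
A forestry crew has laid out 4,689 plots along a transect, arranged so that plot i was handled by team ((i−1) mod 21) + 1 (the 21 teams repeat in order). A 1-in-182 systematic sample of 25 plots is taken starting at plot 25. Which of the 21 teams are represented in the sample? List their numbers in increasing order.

Consecutive selections differ by k = 182, so their team numbers differ by 182 mod 21 = 14.
gcd(182, 21) = 7, so the sample visits 21/7 = 3 distinct residues mod 21.
Start 25 is team 4; the teams hit are 4, 11, 18.

4, 11, 18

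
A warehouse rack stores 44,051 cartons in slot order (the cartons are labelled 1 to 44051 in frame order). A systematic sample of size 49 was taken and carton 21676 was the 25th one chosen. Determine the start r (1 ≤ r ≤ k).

100

k = 44051/49 = 899
r = 21676 − (25−1)×899 = 21676 − 21576 = 100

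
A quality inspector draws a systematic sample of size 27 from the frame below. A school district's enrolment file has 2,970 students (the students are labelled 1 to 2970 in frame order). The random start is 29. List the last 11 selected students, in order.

1789, 1899, 2009, 2119, 2229, 2339, 2449, 2559, 2669, 2779, 2889

k = N/n = 2970/27 = 110
17th selection = 29 + 16×110 = 1789
18th: 1789 + 110 = 1899
19th: 1899 + 110 = 2009
20th: 2009 + 110 = 2119
21st: 2119 + 110 = 2229
22nd: 2229 + 110 = 2339
23rd: 2339 + 110 = 2449
24th: 2449 + 110 = 2559
25th: 2559 + 110 = 2669
26th: 2669 + 110 = 2779
27th: 2779 + 110 = 2889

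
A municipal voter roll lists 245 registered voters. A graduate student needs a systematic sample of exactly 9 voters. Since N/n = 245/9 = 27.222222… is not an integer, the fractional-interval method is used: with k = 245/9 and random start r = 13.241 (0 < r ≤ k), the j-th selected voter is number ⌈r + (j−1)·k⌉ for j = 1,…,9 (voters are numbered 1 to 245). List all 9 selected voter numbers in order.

14, 41, 68, 95, 123, 150, 177, 204, 232

j=1: r + 0k = 13.241 → ⌈·⌉ = 14
j=2: r + 1k = 40.463222… → ⌈·⌉ = 41
j=3: r + 2k = 67.685444… → ⌈·⌉ = 68
j=4: r + 3k = 94.907666… → ⌈·⌉ = 95
j=5: r + 4k = 122.129888… → ⌈·⌉ = 123
j=6: r + 5k = 149.352111… → ⌈·⌉ = 150
j=7: r + 6k = 176.574333… → ⌈·⌉ = 177
j=8: r + 7k = 203.796555… → ⌈·⌉ = 204
j=9: r + 8k = 231.018777… → ⌈·⌉ = 232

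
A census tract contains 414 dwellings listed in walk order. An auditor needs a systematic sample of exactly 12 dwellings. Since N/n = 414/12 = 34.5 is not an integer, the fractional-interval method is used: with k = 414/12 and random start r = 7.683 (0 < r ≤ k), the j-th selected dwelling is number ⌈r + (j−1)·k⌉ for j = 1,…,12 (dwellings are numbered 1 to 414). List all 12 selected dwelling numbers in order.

8, 43, 77, 112, 146, 181, 215, 250, 284, 319, 353, 388

j=1: r + 0k = 7.683 → ⌈·⌉ = 8
j=2: r + 1k = 42.183 → ⌈·⌉ = 43
j=3: r + 2k = 76.683 → ⌈·⌉ = 77
j=4: r + 3k = 111.183 → ⌈·⌉ = 112
j=5: r + 4k = 145.683 → ⌈·⌉ = 146
j=6: r + 5k = 180.183 → ⌈·⌉ = 181
j=7: r + 6k = 214.683 → ⌈·⌉ = 215
j=8: r + 7k = 249.183 → ⌈·⌉ = 250
j=9: r + 8k = 283.683 → ⌈·⌉ = 284
j=10: r + 9k = 318.183 → ⌈·⌉ = 319
j=11: r + 10k = 352.683 → ⌈·⌉ = 353
j=12: r + 11k = 387.183 → ⌈·⌉ = 388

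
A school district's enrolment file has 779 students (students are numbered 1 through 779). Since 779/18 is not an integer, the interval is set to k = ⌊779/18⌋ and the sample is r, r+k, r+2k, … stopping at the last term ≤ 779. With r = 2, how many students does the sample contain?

19

k = ⌊779/18⌋ = 43
Achieved size = ⌊(779 − 2)/43⌋ + 1 = ⌊777/43⌋ + 1 = 18 + 1 = 19
(last selection: 2 + 18×43 = 776 ≤ 779; next would be 819 > 779)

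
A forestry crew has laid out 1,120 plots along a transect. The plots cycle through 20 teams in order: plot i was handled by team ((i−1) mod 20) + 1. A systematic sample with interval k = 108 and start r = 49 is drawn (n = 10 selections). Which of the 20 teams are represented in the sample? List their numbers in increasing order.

Consecutive selections differ by k = 108, so their team numbers differ by 108 mod 20 = 8.
gcd(108, 20) = 4, so the sample visits 20/4 = 5 distinct residues mod 20.
Start 49 is team 9; the teams hit are 1, 5, 9, 13, 17.

1, 5, 9, 13, 17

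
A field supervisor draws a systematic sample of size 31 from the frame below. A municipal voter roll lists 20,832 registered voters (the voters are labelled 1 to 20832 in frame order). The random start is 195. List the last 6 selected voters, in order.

16995, 17667, 18339, 19011, 19683, 20355

k = N/n = 20832/31 = 672
26th selection = 195 + 25×672 = 16995
27th: 16995 + 672 = 17667
28th: 17667 + 672 = 18339
29th: 18339 + 672 = 19011
30th: 19011 + 672 = 19683
31st: 19683 + 672 = 20355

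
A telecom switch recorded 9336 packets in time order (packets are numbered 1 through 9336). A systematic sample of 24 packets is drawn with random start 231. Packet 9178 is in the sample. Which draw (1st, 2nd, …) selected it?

24

k = 9336/24 = 389
position = (9178 − 231)/389 + 1 = 8947/389 + 1 = 23 + 1 = 24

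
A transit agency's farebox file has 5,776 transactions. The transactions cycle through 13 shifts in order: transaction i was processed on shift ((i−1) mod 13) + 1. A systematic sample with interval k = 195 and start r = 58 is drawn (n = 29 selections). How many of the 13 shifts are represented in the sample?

Consecutive selections differ by k = 195, so their shift numbers differ by 195 mod 13 = 0.
gcd(195, 13) = 13, so the sample visits 13/13 = 1 distinct residues mod 13.
Start 58 is shift 6; the shifts hit are 6.

1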